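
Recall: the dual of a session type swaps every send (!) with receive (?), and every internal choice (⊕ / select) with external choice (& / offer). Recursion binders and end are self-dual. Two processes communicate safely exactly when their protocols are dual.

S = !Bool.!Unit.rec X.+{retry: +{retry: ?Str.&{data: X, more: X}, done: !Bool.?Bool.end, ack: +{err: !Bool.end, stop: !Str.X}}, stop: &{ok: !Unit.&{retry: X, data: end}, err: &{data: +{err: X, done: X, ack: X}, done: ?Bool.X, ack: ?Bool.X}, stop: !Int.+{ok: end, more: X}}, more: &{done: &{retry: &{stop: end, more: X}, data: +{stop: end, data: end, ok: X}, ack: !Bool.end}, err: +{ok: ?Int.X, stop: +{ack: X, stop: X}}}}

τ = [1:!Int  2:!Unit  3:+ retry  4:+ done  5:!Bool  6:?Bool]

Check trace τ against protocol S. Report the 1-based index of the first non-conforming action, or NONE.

[1] got !Int, protocol expects !Bool  ✗

1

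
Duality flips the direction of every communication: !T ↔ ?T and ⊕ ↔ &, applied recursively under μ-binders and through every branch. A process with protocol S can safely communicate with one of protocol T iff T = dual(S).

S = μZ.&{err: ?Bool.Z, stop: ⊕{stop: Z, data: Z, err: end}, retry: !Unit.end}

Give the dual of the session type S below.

μZ = μZ  (μ self-dual)
  &{err,stop,retry} = ⊕{err,stop,retry}  (external→internal)
    case err:
      ?Bool = !Bool
        Z self-dual
    case stop:
      ⊕{stop,data,err} = &{stop,data,err}  (select→offer)
        case stop:
          Z self-dual
        case data:
          Z self-dual
        case err:
          end self-dual
    case retry:
      !Unit = ?Unit
        end self-dual

μZ.⊕{err: !Bool.Z, stop: &{stop: Z, data: Z, err: end}, retry: ?Unit.end}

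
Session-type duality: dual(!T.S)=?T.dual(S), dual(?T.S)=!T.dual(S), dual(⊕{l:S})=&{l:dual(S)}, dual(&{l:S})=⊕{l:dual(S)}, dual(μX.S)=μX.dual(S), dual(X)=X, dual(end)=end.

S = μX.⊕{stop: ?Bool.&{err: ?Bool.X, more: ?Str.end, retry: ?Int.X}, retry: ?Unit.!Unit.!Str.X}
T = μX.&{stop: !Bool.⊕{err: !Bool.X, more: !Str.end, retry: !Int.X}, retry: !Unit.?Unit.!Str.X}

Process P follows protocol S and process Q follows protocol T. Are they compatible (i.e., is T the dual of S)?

NO

μX vs μX  ok (rec unchanged)
  ⊕{stop,retry} vs &{stop,retry}  ok label sets agree
    case stop:
      ?Bool vs !Bool  ok
        &{err,more,retry} vs ⊕{err,more,retry}  ok label sets agree
          case err:
            ?Bool vs !Bool  ok
              X vs X  ok
          case more:
            ?Str vs !Str  ok
              end vs end  ok
          case retry:
            ?Int vs !Int  ok
              X vs X  ok
    case retry:
      ?Unit vs !Unit  ok
        !Unit vs ?Unit  ok
          !Str vs !Str  ✗ same direction on both sides — not dual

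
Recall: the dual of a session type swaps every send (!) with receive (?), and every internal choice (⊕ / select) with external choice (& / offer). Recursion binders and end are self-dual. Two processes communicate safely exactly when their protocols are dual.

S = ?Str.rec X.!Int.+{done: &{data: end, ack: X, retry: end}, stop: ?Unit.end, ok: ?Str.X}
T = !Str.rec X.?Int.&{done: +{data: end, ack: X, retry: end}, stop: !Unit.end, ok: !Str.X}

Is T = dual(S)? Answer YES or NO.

?Str vs !Str  match
  rec X vs rec X  match (rec unchanged)
    !Int vs ?Int  match
      +{done,stop,ok} vs &{done,stop,ok}  match same labels
        [done]
          &{data,ack,retry} vs +{data,ack,retry}  match same labels
            [data]
              end vs end  match
            [ack]
              X vs X  match
            [retry]
              end vs end  match
        [stop]
          ?Unit vs !Unit  match
            end vs end  match
        [ok]
          ?Str vs !Str  match
            X vs X  match

YES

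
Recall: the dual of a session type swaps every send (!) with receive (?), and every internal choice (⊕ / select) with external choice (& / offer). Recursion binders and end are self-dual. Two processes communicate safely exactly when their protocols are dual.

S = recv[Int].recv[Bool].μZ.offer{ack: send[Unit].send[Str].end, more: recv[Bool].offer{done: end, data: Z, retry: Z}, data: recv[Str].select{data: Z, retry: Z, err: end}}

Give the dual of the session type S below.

recv[Int] = send[Int]
  recv[Bool] = send[Bool]
    μZ = μZ  (μ self-dual)
      offer{ack,more,data} = select{ack,more,data}  (offer→select)
        [ack]
          send[Unit] = recv[Unit]
            send[Str] = recv[Str]
              end self-dual
        [more]
          recv[Bool] = send[Bool]
            offer{done,data,retry} = select{done,data,retry}  (offer→select)
              [done]
                end self-dual
              [data]
                Z self-dual
              [retry]
                Z self-dual
        [data]
          recv[Str] = send[Str]
            select{data,retry,err} = offer{data,retry,err}  (internal→external)
              [data]
                Z self-dual
              [retry]
                Z self-dual
              [err]
                end self-dual

send[Int].send[Bool].μZ.select{ack: recv[Unit].recv[Str].end, more: send[Bool].select{done: end, data: Z, retry: Z}, data: send[Str].offer{data: Z, retry: Z, err: end}}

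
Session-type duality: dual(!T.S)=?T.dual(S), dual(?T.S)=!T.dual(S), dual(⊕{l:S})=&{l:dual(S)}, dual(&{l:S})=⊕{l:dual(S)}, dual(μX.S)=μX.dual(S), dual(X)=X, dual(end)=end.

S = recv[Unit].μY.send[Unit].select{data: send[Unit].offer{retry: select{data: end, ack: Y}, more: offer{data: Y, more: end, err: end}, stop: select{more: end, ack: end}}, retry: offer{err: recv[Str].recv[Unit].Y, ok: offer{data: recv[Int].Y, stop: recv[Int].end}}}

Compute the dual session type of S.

send[Unit].μY.recv[Unit].offer{data: recv[Unit].select{retry: offer{data: end, ack: Y}, more: select{data: Y, more: end, err: end}, stop: offer{more: end, ack: end}}, retry: select{err: send[Str].send[Unit].Y, ok: select{data: send[Int].Y, stop: send[Int].end}}}

recv[Unit] = send[Unit]
  μY = μY  (μ self-dual)
    send[Unit] = recv[Unit]
      select{data,retry} = offer{data,retry}  (⊕→&)
        • data:
          send[Unit] = recv[Unit]
            offer{retry,more,stop} = select{retry,more,stop}  (external→internal)
              • retry:
                select{data,ack} = offer{data,ack}  (⊕→&)
                  • data:
                    dual(end) = end
                  • ack:
                    dual(Y) = Y
              • more:
                offer{data,more,err} = select{data,more,err}  (external→internal)
                  • data:
                    dual(Y) = Y
                  • more:
                    dual(end) = end
                  • err:
                    dual(end) = end
              • stop:
                select{more,ack} = offer{more,ack}  (⊕→&)
                  • more:
                    dual(end) = end
                  • ack:
                    dual(end) = end
        • retry:
          offer{err,ok} = select{err,ok}  (external→internal)
            • err:
              recv[Str] = send[Str]
                recv[Unit] = send[Unit]
                  dual(Y) = Y
            • ok:
              offer{data,stop} = select{data,stop}  (external→internal)
                • data:
                  recv[Int] = send[Int]
                    dual(Y) = Y
                • stop:
                  recv[Int] = send[Int]
                    dual(end) = end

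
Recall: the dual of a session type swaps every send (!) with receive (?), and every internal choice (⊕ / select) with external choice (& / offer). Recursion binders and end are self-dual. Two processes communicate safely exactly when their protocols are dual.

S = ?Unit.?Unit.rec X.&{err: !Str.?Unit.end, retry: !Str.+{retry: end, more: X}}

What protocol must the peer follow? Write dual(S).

!Unit.!Unit.rec X.+{err: ?Str.!Unit.end, retry: ?Str.&{retry: end, more: X}}

?Unit ↦ !Unit
  ?Unit ↦ !Unit
    rec X ↦ rec X  (binder kept)
      &{err,retry} ↦ +{err,retry}  (&→⊕)
        • err:
          !Str ↦ ?Str
            ?Unit ↦ !Unit
              end ↦ end
        • retry:
          !Str ↦ ?Str
            +{retry,more} ↦ &{retry,more}  (⊕→&)
              • retry:
                end ↦ end
              • more:
                X ↦ X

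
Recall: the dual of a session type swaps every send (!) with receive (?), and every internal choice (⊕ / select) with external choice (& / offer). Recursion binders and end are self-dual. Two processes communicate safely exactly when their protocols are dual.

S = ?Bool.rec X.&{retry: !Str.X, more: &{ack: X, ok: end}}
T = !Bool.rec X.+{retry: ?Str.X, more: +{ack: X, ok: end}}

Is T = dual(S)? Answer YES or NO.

?Bool | !Bool  ✓
  rec X | rec X  ✓ (binder kept)
    &{retry,more} | +{retry,more}  ✓ same labels
      • retry:
        !Str | ?Str  ✓
          X | X  ✓
      • more:
        &{ack,ok} | +{ack,ok}  ✓ same labels
          • ack:
            X | X  ✓
          • ok:
            end | end  ✓

YES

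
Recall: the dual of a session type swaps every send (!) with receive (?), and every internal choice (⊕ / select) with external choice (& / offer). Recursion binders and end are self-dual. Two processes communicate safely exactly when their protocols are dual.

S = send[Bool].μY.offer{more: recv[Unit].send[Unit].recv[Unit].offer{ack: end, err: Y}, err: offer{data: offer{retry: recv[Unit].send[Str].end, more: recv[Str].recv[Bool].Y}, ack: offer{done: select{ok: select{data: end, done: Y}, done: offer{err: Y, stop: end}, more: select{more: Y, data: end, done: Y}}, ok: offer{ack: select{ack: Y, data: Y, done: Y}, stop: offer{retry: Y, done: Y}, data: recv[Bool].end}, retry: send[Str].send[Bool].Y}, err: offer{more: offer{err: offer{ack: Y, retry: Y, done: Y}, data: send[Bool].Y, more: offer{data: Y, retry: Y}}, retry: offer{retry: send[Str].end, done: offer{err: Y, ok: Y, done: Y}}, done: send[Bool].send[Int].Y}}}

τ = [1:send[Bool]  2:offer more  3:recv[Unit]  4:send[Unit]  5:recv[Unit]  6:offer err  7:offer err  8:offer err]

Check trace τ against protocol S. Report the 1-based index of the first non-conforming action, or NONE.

[1] send[Bool]  ok  state: μY.…
[2] offer more  ok  state: recv[Unit].send[Unit].recv[Unit].offer{ack: end, err: μY.…}
[3] recv[Unit]  ok  state: send[Unit].recv[Unit].offer{ack: end, err: μY.…}
[4] send[Unit]  ok  state: recv[Unit].offer{ack: end, err: μY.…}
[5] recv[Unit]  ok  state: offer{ack: end, err: μY.…}
[6] offer err  ok  state: μY.…
[7] offer err  ok  state: offer{data: offer{retry: recv[Unit].send[Str].end, more: recv[Str].recv[Bool].μY.…}, ack: offer{done: select{ok: select{data: end, done: μY.…}, done: offer{err: μY.…, stop: end}, more: select{more: μY.…, data: end, done: μY.…}}, ok: offer{ack: select{ack: μY.…, data: μY.…, done: μY.…}, stop: offer{retry: μY.…, done: μY.…}, data: recv[Bool].end}, retry: send[Str].send[Bool].μY.…}, err: offer{more: offer{err: offer{ack: μY.…, retry: μY.…, done: μY.…}, data: send[Bool].μY.…, more: offer{data: μY.…, retry: μY.…}}, retry: offer{retry: send[Str].end, done: offer{err: μY.…, ok: μY.…, done: μY.…}}, done: send[Bool].send[Int].μY.…}}
[8] offer err  ok  state: offer{more: offer{err: offer{ack: μY.…, retry: μY.…, done: μY.…}, data: send[Bool].μY.…, more: offer{data: μY.…, retry: μY.…}}, retry: offer{retry: send[Str].end, done: offer{err: μY.…, ok: μY.…, done: μY.…}}, done: send[Bool].send[Int].μY.…}
trace exhausted — no violation

NONE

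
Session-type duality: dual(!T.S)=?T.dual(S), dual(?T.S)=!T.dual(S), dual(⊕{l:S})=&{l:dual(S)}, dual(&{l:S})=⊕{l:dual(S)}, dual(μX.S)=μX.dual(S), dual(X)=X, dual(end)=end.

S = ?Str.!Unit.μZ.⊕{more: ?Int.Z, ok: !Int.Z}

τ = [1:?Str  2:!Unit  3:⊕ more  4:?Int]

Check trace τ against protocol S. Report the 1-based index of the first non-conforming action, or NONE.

NONE

step 1: ?Str  ok  now at !Unit.μZ.…
step 2: !Unit  ok  now at μZ.…
step 3: ⊕ more  ok  now at ?Int.μZ.…
step 4: ?Int  ok  now at μZ.…
trace exhausted — no violation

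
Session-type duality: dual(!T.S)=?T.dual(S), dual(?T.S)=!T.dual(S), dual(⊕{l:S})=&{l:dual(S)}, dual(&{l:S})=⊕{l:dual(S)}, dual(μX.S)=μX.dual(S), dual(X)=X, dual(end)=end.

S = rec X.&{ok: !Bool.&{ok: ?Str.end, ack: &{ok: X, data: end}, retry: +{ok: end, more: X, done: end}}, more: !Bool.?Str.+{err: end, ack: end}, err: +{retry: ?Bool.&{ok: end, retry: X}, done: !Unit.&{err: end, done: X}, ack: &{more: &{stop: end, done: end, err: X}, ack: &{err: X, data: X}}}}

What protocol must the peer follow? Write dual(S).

rec X.+{ok: ?Bool.+{ok: !Str.end, ack: +{ok: X, data: end}, retry: &{ok: end, more: X, done: end}}, more: ?Bool.!Str.&{err: end, ack: end}, err: &{retry: !Bool.+{ok: end, retry: X}, done: ?Unit.+{err: end, done: X}, ack: +{more: +{stop: end, done: end, err: X}, ack: +{err: X, data: X}}}}

rec X = rec X  (μ self-dual)
  &{ok,more,err} = +{ok,more,err}  (&→⊕)
    • ok:
      !Bool = ?Bool
        &{ok,ack,retry} = +{ok,ack,retry}  (&→⊕)
          • ok:
            ?Str = !Str
              end ↦ end
          • ack:
            &{ok,data} = +{ok,data}  (&→⊕)
              • ok:
                X ↦ X
              • data:
                end ↦ end
          • retry:
            +{ok,more,done} = &{ok,more,done}  (⊕→&)
              • ok:
                end ↦ end
              • more:
                X ↦ X
              • done:
                end ↦ end
    • more:
      !Bool = ?Bool
        ?Str = !Str
          +{err,ack} = &{err,ack}  (⊕→&)
            • err:
              end ↦ end
            • ack:
              end ↦ end
    • err:
      +{retry,done,ack} = &{retry,done,ack}  (⊕→&)
        • retry:
          ?Bool = !Bool
            &{ok,retry} = +{ok,retry}  (&→⊕)
              • ok:
                end ↦ end
              • retry:
                X ↦ X
        • done:
          !Unit = ?Unit
            &{err,done} = +{err,done}  (&→⊕)
              • err:
                end ↦ end
              • done:
                X ↦ X
        • ack:
          &{more,ack} = +{more,ack}  (&→⊕)
            • more:
              &{stop,done,err} = +{stop,done,err}  (&→⊕)
                • stop:
                  end ↦ end
                • done:
                  end ↦ end
                • err:
                  X ↦ X
            • ack:
              &{err,data} = +{err,data}  (&→⊕)
                • err:
                  X ↦ X
                • data:
                  X ↦ X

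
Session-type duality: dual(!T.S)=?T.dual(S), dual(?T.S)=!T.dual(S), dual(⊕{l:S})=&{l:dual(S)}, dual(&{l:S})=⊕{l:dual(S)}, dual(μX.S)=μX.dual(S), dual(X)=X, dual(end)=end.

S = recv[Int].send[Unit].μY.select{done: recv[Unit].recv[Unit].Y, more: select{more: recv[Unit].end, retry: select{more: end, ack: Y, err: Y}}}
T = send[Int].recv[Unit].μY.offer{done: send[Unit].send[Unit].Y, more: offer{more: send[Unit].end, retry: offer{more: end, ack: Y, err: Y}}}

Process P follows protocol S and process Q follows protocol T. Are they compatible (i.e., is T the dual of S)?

recv[Int] vs send[Int]  ✓
  send[Unit] vs recv[Unit]  ✓
    μY vs μY  ✓ (binder kept)
      select{done,more} vs offer{done,more}  ✓ label sets agree
        [done]
          recv[Unit] vs send[Unit]  ✓
            recv[Unit] vs send[Unit]  ✓
              Y vs Y  ✓
        [more]
          select{more,retry} vs offer{more,retry}  ✓ label sets agree
            [more]
              recv[Unit] vs send[Unit]  ✓
                end vs end  ✓
            [retry]
              select{more,ack,err} vs offer{more,ack,err}  ✓ label sets agree
                [more]
                  end vs end  ✓
                [ack]
                  Y vs Y  ✓
                [err]
                  Y vs Y  ✓

YES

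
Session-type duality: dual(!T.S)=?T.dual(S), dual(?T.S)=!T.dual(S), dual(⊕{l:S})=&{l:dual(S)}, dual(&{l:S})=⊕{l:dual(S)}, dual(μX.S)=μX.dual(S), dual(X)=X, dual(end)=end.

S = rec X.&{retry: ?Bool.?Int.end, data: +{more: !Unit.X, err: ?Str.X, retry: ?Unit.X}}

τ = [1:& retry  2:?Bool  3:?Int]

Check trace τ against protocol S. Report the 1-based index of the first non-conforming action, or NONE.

NONE

[1] & retry  ok  residual = ?Bool.?Int.end
[2] ?Bool  ok  residual = ?Int.end
[3] ?Int  ok  residual = end
all 3 steps conform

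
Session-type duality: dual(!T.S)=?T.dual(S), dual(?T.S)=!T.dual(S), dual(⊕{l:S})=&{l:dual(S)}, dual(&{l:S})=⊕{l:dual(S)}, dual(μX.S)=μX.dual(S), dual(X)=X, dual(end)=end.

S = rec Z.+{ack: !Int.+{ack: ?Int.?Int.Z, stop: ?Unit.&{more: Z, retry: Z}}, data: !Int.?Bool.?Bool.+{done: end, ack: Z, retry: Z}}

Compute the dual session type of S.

rec Z.&{ack: ?Int.&{ack: !Int.!Int.Z, stop: !Unit.+{more: Z, retry: Z}}, data: ?Int.!Bool.!Bool.&{done: end, ack: Z, retry: Z}}

rec Z → rec Z  (rec unchanged)
  +{ack,data} → &{ack,data}  (⊕→&)
    • ack:
      !Int → ?Int
        +{ack,stop} → &{ack,stop}  (⊕→&)
          • ack:
            ?Int → !Int
              ?Int → !Int
                Z ↦ Z
          • stop:
            ?Unit → !Unit
              &{more,retry} → +{more,retry}  (external→internal)
                • more:
                  Z ↦ Z
                • retry:
                  Z ↦ Z
    • data:
      !Int → ?Int
        ?Bool → !Bool
          ?Bool → !Bool
            +{done,ack,retry} → &{done,ack,retry}  (⊕→&)
              • done:
                end ↦ end
              • ack:
                Z ↦ Z
              • retry:
                Z ↦ Z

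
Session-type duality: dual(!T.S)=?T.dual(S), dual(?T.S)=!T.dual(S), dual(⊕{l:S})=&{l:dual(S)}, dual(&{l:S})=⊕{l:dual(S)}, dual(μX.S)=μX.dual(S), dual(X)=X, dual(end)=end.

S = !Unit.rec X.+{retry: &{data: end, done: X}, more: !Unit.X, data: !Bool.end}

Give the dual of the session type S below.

!Unit → ?Unit
  rec X → rec X  (μ self-dual)
    +{retry,more,data} → &{retry,more,data}  (internal→external)
      case retry:
        &{data,done} → +{data,done}  (offer→select)
          case data:
            end ↦ end
          case done:
            X ↦ X
      case more:
        !Unit → ?Unit
          X ↦ X
      case data:
        !Bool → ?Bool
          end ↦ end

?Unit.rec X.&{retry: +{data: end, done: X}, more: ?Unit.X, data: ?Bool.end}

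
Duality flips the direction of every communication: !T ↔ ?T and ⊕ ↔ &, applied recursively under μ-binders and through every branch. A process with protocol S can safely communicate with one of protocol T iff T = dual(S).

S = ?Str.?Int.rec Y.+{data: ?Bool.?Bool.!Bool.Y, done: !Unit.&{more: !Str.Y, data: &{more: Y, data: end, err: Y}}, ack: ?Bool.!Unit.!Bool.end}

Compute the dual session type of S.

!Str.!Int.rec Y.&{data: !Bool.!Bool.?Bool.Y, done: ?Unit.+{more: ?Str.Y, data: +{more: Y, data: end, err: Y}}, ack: !Bool.?Unit.?Bool.end}

?Str = !Str
  ?Int = !Int
    rec Y = rec Y  (binder kept)
      +{data,done,ack} = &{data,done,ack}  (⊕→&)
        case data:
          ?Bool = !Bool
            ?Bool = !Bool
              !Bool = ?Bool
                dual(Y) = Y
        case done:
          !Unit = ?Unit
            &{more,data} = +{more,data}  (&→⊕)
              case more:
                !Str = ?Str
                  dual(Y) = Y
              case data:
                &{more,data,err} = +{more,data,err}  (&→⊕)
                  case more:
                    dual(Y) = Y
                  case data:
                    dual(end) = end
                  case err:
                    dual(Y) = Y
        case ack:
          ?Bool = !Bool
            !Unit = ?Unit
              !Bool = ?Bool
                dual(end) = end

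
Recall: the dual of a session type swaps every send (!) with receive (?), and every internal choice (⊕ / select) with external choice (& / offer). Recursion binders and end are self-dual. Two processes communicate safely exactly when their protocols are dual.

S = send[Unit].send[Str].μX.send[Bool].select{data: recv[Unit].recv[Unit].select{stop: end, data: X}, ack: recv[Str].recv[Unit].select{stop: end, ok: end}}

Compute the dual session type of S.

recv[Unit].recv[Str].μX.recv[Bool].offer{data: send[Unit].send[Unit].offer{stop: end, data: X}, ack: send[Str].send[Unit].offer{stop: end, ok: end}}

send[Unit] ↦ recv[Unit]
  send[Str] ↦ recv[Str]
    μX ↦ μX  (binder kept)
      send[Bool] ↦ recv[Bool]
        select{data,ack} ↦ offer{data,ack}  (select→offer)
          [data]
            recv[Unit] ↦ send[Unit]
              recv[Unit] ↦ send[Unit]
                select{stop,data} ↦ offer{stop,data}  (select→offer)
                  [stop]
                    end self-dual
                  [data]
                    X self-dual
          [ack]
            recv[Str] ↦ send[Str]
              recv[Unit] ↦ send[Unit]
                select{stop,ok} ↦ offer{stop,ok}  (select→offer)
                  [stop]
                    end self-dual
                  [ok]
                    end self-dual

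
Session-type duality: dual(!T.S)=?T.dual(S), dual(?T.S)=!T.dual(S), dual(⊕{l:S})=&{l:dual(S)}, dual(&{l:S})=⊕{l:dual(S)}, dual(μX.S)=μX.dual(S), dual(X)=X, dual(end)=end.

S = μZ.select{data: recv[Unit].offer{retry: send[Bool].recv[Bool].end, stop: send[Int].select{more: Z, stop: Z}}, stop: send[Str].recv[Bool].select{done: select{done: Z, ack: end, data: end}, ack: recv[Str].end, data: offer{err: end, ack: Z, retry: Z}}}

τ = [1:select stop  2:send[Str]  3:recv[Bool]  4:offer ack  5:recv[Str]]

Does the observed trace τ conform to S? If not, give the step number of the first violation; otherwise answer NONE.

@1 select stop  ok  cont: send[Str].recv[Bool].select{done: select{done: μZ.…, ack: end, data: end}, ack: recv[Str].end, data: offer{err: end, ack: μZ.…, retry: μZ.…}}
@2 send[Str]  ok  cont: recv[Bool].select{done: select{done: μZ.…, ack: end, data: end}, ack: recv[Str].end, data: offer{err: end, ack: μZ.…, retry: μZ.…}}
@3 recv[Bool]  ok  cont: select{done: select{done: μZ.…, ack: end, data: end}, ack: recv[Str].end, data: offer{err: end, ack: μZ.…, retry: μZ.…}}
@4 got offer ack, protocol expects select done or select ack or select data  ✗

4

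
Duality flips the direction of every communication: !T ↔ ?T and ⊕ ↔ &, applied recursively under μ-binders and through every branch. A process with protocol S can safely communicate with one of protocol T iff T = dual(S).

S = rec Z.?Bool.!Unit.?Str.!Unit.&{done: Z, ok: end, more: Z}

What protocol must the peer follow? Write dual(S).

rec Z → rec Z  (binder kept)
  ?Bool → !Bool
    !Unit → ?Unit
      ?Str → !Str
        !Unit → ?Unit
          &{done,ok,more} → +{done,ok,more}  (external→internal)
            case done:
              Z self-dual
            case ok:
              end self-dual
            case more:
              Z self-dual

rec Z.!Bool.?Unit.!Str.?Unit.+{done: Z, ok: end, more: Z}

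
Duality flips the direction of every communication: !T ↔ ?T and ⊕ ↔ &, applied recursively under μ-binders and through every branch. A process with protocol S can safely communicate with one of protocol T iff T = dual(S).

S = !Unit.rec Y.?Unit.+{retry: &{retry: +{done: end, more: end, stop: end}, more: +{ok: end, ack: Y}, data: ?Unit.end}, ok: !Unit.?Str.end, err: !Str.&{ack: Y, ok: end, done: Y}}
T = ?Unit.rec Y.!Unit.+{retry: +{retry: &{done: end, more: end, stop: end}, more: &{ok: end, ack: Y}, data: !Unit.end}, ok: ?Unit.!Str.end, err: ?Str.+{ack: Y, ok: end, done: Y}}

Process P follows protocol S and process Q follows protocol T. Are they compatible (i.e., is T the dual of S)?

NO

!Unit ‖ ?Unit  ✓
  rec Y ‖ rec Y  ✓ (rec unchanged)
    ?Unit ‖ !Unit  ✓
      +{retry,ok,err} ‖ +{retry,ok,err}  ✗ choice polarity not flipped — not dual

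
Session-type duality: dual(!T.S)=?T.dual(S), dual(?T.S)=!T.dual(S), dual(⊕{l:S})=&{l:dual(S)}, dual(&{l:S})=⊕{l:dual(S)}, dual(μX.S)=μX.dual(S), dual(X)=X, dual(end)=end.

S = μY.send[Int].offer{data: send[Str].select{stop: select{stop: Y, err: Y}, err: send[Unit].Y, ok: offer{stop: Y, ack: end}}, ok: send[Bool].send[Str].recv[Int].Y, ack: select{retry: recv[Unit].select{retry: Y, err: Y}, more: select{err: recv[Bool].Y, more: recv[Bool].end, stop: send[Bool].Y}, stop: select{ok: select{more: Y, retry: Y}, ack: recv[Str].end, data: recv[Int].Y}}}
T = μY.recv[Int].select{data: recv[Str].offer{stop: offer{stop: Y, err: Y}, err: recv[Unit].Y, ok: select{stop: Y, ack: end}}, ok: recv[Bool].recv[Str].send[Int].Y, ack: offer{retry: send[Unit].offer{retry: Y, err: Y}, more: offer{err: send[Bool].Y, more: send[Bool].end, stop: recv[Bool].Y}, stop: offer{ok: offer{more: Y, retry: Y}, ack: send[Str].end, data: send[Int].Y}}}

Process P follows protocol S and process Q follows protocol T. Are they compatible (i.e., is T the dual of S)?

YES

μY | μY  ✓ (μ self-dual)
  send[Int] | recv[Int]  ✓
    offer{data,ok,ack} | select{data,ok,ack}  ✓ label sets agree
      [data]
        send[Str] | recv[Str]  ✓
          select{stop,err,ok} | offer{stop,err,ok}  ✓ label sets agree
            [stop]
              select{stop,err} | offer{stop,err}  ✓ label sets agree
                [stop]
                  Y | Y  ✓
                [err]
                  Y | Y  ✓
            [err]
              send[Unit] | recv[Unit]  ✓
                Y | Y  ✓
            [ok]
              offer{stop,ack} | select{stop,ack}  ✓ label sets agree
                [stop]
                  Y | Y  ✓
                [ack]
                  end | end  ✓
      [ok]
        send[Bool] | recv[Bool]  ✓
          send[Str] | recv[Str]  ✓
            recv[Int] | send[Int]  ✓
              Y | Y  ✓
      [ack]
        select{retry,more,stop} | offer{retry,more,stop}  ✓ label sets agree
          [retry]
            recv[Unit] | send[Unit]  ✓
              select{retry,err} | offer{retry,err}  ✓ label sets agree
                [retry]
                  Y | Y  ✓
                [err]
                  Y | Y  ✓
          [more]
            select{err,more,stop} | offer{err,more,stop}  ✓ label sets agree
              [err]
                recv[Bool] | send[Bool]  ✓
                  Y | Y  ✓
              [more]
                recv[Bool] | send[Bool]  ✓
                  end | end  ✓
              [stop]
                send[Bool] | recv[Bool]  ✓
                  Y | Y  ✓
          [stop]
            select{ok,ack,data} | offer{ok,ack,data}  ✓ label sets agree
              [ok]
                select{more,retry} | offer{more,retry}  ✓ label sets agree
                  [more]
                    Y | Y  ✓
                  [retry]
                    Y | Y  ✓
              [ack]
                recv[Str] | send[Str]  ✓
                  end | end  ✓
              [data]
                recv[Int] | send[Int]  ✓
                  Y | Y  ✓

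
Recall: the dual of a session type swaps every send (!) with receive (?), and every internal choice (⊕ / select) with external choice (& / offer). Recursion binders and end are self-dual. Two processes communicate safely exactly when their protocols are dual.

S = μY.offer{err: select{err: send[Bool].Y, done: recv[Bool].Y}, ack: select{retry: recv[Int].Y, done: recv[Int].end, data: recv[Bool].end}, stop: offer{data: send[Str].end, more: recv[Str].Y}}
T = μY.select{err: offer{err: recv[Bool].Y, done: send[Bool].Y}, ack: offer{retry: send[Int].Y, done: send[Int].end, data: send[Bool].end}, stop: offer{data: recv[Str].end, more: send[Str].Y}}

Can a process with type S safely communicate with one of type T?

NO

μY ‖ μY  match (μ self-dual)
  offer{err,ack,stop} ‖ select{err,ack,stop}  match labels match
    case err:
      select{err,done} ‖ offer{err,done}  match labels match
        case err:
          send[Bool] ‖ recv[Bool]  match
            Y ‖ Y  match
        case done:
          recv[Bool] ‖ send[Bool]  match
            Y ‖ Y  match
    case ack:
      select{retry,done,data} ‖ offer{retry,done,data}  match labels match
        case retry:
          recv[Int] ‖ send[Int]  match
            Y ‖ Y  match
        case done:
          recv[Int] ‖ send[Int]  match
            end ‖ end  match
        case data:
          recv[Bool] ‖ send[Bool]  match
            end ‖ end  match
    case stop:
      offer{data,more} ‖ offer{data,more}  ✗ choice polarity not flipped — not dual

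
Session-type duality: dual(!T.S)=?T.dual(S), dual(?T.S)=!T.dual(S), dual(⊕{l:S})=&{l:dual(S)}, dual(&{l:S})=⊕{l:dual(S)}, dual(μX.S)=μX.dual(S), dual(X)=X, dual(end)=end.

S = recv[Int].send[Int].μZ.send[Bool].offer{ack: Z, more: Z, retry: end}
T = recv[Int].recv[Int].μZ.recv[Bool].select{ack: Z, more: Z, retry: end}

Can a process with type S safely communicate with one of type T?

recv[Int] ‖ recv[Int]  ✗ same direction on both sides — not dual

NO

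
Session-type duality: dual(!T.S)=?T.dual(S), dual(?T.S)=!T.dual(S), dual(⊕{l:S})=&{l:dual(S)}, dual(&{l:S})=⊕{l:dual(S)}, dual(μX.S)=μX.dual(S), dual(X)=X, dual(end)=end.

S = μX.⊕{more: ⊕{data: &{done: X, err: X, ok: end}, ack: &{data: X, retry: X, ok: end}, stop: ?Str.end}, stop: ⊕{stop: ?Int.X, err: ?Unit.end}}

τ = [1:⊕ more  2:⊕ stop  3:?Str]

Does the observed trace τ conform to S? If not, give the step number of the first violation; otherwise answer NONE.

NONE

[1] ⊕ more  match  now at ⊕{data: &{done: μX.…, err: μX.…, ok: end}, ack: &{data: μX.…, retry: μX.…, ok: end}, stop: ?Str.end}
[2] ⊕ stop  match  now at ?Str.end
[3] ?Str  match  now at end
trace exhausted — no violation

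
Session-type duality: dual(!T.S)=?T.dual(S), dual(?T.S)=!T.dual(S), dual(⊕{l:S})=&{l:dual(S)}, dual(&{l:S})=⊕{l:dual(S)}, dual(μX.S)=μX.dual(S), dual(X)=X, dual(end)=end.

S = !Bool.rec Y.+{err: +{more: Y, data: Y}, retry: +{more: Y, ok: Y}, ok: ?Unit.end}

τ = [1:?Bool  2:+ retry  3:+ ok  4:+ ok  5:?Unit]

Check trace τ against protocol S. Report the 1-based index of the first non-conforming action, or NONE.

1

step 1: got ?Bool, protocol expects !Bool  ✗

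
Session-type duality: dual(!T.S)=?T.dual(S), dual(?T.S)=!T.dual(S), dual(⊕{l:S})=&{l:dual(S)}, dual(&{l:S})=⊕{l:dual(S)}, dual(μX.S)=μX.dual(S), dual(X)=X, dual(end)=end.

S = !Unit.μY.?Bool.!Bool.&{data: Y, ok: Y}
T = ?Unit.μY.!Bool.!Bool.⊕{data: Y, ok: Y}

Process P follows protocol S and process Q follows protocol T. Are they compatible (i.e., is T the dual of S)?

!Unit | ?Unit  match
  μY | μY  match (binder kept)
    ?Bool | !Bool  match
      !Bool | !Bool  ✗ same direction on both sides — not dual

NO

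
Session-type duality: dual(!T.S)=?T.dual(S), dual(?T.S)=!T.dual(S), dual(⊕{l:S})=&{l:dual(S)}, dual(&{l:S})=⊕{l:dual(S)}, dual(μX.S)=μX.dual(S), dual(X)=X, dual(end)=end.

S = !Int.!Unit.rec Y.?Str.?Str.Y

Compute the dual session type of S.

!Int = ?Int
  !Unit = ?Unit
    rec Y = rec Y  (μ self-dual)
      ?Str = !Str
        ?Str = !Str
          Y self-dual

?Int.?Unit.rec Y.!Str.!Str.Y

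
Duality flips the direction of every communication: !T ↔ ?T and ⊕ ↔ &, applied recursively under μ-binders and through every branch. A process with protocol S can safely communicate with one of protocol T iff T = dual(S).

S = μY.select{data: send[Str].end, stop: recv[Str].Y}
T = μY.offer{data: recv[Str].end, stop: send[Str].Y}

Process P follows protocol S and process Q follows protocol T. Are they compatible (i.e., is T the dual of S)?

μY ‖ μY  match (binder kept)
  select{data,stop} ‖ offer{data,stop}  match labels match
    • data:
      send[Str] ‖ recv[Str]  match
        end ‖ end  match
    • stop:
      recv[Str] ‖ send[Str]  match
        Y ‖ Y  match

YES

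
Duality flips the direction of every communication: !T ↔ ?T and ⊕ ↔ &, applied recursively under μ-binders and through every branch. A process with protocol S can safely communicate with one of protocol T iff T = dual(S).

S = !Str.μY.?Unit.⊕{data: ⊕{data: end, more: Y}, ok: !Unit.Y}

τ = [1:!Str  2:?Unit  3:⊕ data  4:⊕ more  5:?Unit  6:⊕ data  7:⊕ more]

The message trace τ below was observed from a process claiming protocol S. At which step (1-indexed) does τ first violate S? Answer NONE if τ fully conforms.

step 1: !Str  ✓  residual = μY.…
step 2: ?Unit  ✓  residual = ⊕{data: ⊕{data: end, more: μY.…}, ok: !Unit.μY.…}
step 3: ⊕ data  ✓  residual = ⊕{data: end, more: μY.…}
step 4: ⊕ more  ✓  residual = μY.…
step 5: ?Unit  ✓  residual = ⊕{data: ⊕{data: end, more: μY.…}, ok: !Unit.μY.…}
step 6: ⊕ data  ✓  residual = ⊕{data: end, more: μY.…}
step 7: ⊕ more  ✓  residual = μY.…
τ conforms to S (length 7)

NONE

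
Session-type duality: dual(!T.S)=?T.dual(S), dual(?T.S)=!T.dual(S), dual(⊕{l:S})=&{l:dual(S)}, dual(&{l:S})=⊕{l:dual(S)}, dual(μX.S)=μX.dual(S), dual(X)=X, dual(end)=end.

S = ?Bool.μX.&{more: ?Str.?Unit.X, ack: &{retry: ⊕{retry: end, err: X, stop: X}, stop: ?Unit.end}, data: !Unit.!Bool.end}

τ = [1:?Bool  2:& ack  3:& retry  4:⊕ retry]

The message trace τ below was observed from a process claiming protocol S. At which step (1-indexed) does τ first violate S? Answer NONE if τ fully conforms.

[1] ?Bool  match  cont: μX.…
[2] & ack  match  cont: &{retry: ⊕{retry: end, err: μX.…, stop: μX.…}, stop: ?Unit.end}
[3] & retry  match  cont: ⊕{retry: end, err: μX.…, stop: μX.…}
[4] ⊕ retry  match  cont: end
trace exhausted — no violation

NONE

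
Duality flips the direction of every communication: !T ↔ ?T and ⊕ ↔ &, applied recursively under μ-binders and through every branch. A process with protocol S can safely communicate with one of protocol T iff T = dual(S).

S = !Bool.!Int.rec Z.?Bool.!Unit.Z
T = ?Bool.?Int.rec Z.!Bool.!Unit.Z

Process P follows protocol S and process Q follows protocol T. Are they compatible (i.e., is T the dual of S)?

NO

!Bool | ?Bool  match
  !Int | ?Int  match
    rec Z | rec Z  match (binder kept)
      ?Bool | !Bool  match
        !Unit | !Unit  ✗ same direction on both sides — not dual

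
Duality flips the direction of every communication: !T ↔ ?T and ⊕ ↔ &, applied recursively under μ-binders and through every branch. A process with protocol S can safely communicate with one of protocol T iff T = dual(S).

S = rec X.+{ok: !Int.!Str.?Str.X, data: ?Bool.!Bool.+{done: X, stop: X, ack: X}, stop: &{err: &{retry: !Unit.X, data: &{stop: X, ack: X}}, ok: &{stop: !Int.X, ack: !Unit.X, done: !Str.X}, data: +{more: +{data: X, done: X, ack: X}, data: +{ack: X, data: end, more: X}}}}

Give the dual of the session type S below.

rec X = rec X  (μ self-dual)
  +{ok,data,stop} = &{ok,data,stop}  (internal→external)
    [ok]
      !Int = ?Int
        !Str = ?Str
          ?Str = !Str
            dual(X) = X
    [data]
      ?Bool = !Bool
        !Bool = ?Bool
          +{done,stop,ack} = &{done,stop,ack}  (internal→external)
            [done]
              dual(X) = X
            [stop]
              dual(X) = X
            [ack]
              dual(X) = X
    [stop]
      &{err,ok,data} = +{err,ok,data}  (external→internal)
        [err]
          &{retry,data} = +{retry,data}  (external→internal)
            [retry]
              !Unit = ?Unit
                dual(X) = X
            [data]
              &{stop,ack} = +{stop,ack}  (external→internal)
                [stop]
                  dual(X) = X
                [ack]
                  dual(X) = X
        [ok]
          &{stop,ack,done} = +{stop,ack,done}  (external→internal)
            [stop]
              !Int = ?Int
                dual(X) = X
            [ack]
              !Unit = ?Unit
                dual(X) = X
            [done]
              !Str = ?Str
                dual(X) = X
        [data]
          +{more,data} = &{more,data}  (internal→external)
            [more]
              +{data,done,ack} = &{data,done,ack}  (internal→external)
                [data]
                  dual(X) = X
                [done]
                  dual(X) = X
                [ack]
                  dual(X) = X
            [data]
              +{ack,data,more} = &{ack,data,more}  (internal→external)
                [ack]
                  dual(X) = X
                [data]
                  dual(end) = end
                [more]
                  dual(X) = X

rec X.&{ok: ?Int.?Str.!Str.X, data: !Bool.?Bool.&{done: X, stop: X, ack: X}, stop: +{err: +{retry: ?Unit.X, data: +{stop: X, ack: X}}, ok: +{stop: ?Int.X, ack: ?Unit.X, done: ?Str.X}, data: &{more: &{data: X, done: X, ack: X}, data: &{ack: X, data: end, more: X}}}}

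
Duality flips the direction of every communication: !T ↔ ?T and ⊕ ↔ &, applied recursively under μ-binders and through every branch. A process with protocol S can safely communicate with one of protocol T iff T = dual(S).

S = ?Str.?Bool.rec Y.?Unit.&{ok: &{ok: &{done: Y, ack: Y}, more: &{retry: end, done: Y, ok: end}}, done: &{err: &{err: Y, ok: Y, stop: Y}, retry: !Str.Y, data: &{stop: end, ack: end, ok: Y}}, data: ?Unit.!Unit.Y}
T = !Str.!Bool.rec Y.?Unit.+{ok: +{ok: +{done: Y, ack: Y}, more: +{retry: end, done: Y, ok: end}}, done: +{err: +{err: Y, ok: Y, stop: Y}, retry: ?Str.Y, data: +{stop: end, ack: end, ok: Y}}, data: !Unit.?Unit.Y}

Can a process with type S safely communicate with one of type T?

?Str ‖ !Str  ✓
  ?Bool ‖ !Bool  ✓
    rec Y ‖ rec Y  ✓ (binder kept)
      ?Unit ‖ ?Unit  ✗ same direction on both sides — not dual

NO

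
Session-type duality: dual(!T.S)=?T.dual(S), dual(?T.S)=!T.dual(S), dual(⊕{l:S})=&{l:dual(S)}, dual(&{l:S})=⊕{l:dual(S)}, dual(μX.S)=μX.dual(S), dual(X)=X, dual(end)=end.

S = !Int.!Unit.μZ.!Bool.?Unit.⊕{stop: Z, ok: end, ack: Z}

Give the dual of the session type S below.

?Int.?Unit.μZ.?Bool.!Unit.&{stop: Z, ok: end, ack: Z}

!Int = ?Int
  !Unit = ?Unit
    μZ = μZ  (binder kept)
      !Bool = ?Bool
        ?Unit = !Unit
          ⊕{stop,ok,ack} = &{stop,ok,ack}  (select→offer)
            • stop:
              Z ↦ Z
            • ok:
              end ↦ end
            • ack:
              Z ↦ Z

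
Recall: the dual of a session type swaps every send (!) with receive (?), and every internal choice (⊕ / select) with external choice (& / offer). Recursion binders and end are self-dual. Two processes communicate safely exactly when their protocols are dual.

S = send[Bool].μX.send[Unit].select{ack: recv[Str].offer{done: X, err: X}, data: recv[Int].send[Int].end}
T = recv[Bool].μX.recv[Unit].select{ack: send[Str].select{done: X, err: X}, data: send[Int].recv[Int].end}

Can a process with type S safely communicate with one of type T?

NO

send[Bool] ‖ recv[Bool]  ok
  μX ‖ μX  ok (μ self-dual)
    send[Unit] ‖ recv[Unit]  ok
      select{ack,data} ‖ select{ack,data}  ✗ choice polarity not flipped — not dual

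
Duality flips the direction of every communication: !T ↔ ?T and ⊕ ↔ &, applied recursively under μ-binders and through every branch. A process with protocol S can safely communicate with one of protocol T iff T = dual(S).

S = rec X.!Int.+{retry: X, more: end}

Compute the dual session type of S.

rec X.?Int.&{retry: X, more: end}

rec X ↦ rec X  (binder kept)
  !Int ↦ ?Int
    +{retry,more} ↦ &{retry,more}  (select→offer)
      • retry:
        X self-dual
      • more:
        end self-dual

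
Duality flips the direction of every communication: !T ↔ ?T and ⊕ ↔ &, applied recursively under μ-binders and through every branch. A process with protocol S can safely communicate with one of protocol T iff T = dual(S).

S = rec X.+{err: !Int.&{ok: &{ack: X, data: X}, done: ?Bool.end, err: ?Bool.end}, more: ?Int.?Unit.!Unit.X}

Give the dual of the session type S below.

rec X = rec X  (rec unchanged)
  +{err,more} = &{err,more}  (⊕→&)
    • err:
      !Int = ?Int
        &{ok,done,err} = +{ok,done,err}  (offer→select)
          • ok:
            &{ack,data} = +{ack,data}  (offer→select)
              • ack:
                X ↦ X
              • data:
                X ↦ X
          • done:
            ?Bool = !Bool
              end ↦ end
          • err:
            ?Bool = !Bool
              end ↦ end
    • more:
      ?Int = !Int
        ?Unit = !Unit
          !Unit = ?Unit
            X ↦ X

rec X.&{err: ?Int.+{ok: +{ack: X, data: X}, done: !Bool.end, err: !Bool.end}, more: !Int.!Unit.?Unit.X}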